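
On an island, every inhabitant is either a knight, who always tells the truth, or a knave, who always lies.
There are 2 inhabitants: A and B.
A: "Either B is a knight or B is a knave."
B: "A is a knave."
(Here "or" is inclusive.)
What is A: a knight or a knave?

A is a knight.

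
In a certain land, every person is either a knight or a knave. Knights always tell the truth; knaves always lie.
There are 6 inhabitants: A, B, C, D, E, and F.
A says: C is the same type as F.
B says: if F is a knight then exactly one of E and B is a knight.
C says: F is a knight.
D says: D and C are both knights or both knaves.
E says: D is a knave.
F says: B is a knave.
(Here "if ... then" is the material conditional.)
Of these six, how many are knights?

4

The unique consistent assignment is A=knight, B=knave, C=knight, D=knight, E=knave, F=knight.
That has 4 knights.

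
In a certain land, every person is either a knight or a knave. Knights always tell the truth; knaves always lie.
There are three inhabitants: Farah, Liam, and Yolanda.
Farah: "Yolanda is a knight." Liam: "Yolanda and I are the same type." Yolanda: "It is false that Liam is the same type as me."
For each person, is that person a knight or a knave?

Farah is a knight, so "Yolanda is a knight" must be True — and it is.
Liam (knave): "Yolanda and I are the same type" — false. ✓
Yolanda (knight): "it is false that Liam is the same type as me" — True. ✓

Farah is a knight, Liam is a knave, and Yolanda is a knight.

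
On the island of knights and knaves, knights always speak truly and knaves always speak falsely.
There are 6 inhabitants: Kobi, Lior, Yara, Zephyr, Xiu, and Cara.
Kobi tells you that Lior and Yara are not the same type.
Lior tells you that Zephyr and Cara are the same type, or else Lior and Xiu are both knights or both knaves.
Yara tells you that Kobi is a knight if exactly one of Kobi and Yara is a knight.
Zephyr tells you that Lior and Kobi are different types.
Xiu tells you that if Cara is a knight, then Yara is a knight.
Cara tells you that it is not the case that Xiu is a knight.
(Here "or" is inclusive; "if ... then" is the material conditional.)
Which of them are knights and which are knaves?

Kobi is a knight, so "Lior and Yara are not the same type" must be True — and it is.
As a knave, Lior's statement "Zephyr and Cara are the same type, or else Lior and Xiu are both knights or both knaves" should be False; it is.
Since Yara is a knight, "Kobi is a knight if exactly one of Kobi and Yara is a knight" needs to be True, which holds.
Zephyr (knight): "Lior and Kobi are different types" — True. ✓
Xiu (knight): "if Cara is a knight, then Yara is a knight" — True. ✓
Cara is a knave, and the claim "it is not the case that Xiu is a knight" is indeed False.

Kobi is a knight, Lior is a knave, Yara is a knight, Zephyr is a knight, Xiu is a knight, and Cara is a knave.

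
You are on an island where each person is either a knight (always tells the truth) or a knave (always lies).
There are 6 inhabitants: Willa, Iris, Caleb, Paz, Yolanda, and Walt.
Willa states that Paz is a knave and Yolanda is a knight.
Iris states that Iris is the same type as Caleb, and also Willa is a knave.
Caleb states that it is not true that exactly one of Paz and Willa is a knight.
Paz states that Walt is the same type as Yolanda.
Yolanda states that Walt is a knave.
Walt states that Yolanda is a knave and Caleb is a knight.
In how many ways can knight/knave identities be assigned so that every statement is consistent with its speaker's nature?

Consistent assignments:
  Willa=knight, Iris=knave, Caleb=knave, Paz=knave, Yolanda=knight, Walt=knave
  Willa=knave, Iris=knight, Caleb=knight, Paz=knave, Yolanda=knave, Walt=knight
  Willa=knave, Iris=knave, Caleb=knight, Paz=knave, Yolanda=knave, Walt=knight

3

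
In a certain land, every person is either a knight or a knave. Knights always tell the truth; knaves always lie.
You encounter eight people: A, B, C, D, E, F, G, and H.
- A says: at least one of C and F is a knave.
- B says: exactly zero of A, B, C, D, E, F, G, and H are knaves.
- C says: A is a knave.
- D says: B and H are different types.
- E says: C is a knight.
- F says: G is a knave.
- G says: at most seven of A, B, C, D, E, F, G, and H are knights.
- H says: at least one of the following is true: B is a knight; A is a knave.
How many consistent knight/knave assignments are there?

1

Consistent assignments:
  A=knight, B=knave, C=knave, D=knave, E=knave, F=knave, G=knight, H=knave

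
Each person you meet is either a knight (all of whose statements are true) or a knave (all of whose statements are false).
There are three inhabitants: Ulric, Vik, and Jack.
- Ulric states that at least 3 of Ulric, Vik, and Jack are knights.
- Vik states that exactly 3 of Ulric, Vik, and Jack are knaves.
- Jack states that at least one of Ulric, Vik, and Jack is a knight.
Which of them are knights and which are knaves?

Ulric is a knave, Vik is a knave, and Jack is a knight.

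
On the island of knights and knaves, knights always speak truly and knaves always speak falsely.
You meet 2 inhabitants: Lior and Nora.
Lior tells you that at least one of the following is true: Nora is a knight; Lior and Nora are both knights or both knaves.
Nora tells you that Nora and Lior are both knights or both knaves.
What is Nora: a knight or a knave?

Nora is a knight.

Consistent assignments: {Lior=knight, Nora=knight}
In every consistent assignment, Nora is a knight.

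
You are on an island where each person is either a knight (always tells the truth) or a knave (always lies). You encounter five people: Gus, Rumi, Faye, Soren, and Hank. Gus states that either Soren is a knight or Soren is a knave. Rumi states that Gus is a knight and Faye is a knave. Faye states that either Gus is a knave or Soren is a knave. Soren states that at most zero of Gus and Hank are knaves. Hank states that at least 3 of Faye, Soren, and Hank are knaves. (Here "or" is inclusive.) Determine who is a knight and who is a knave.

Suppose Gus is a knave. Then Gus's statement "either Soren is a knight or Soren is a knave" would have to be false. Checking the 16 ways to assign the others, none is consistent with every speaker.
(For instance, with Rumi=knave, Faye=knight, Soren=knave, Hank=knave, Gus's claim "either Soren is a knight or Soren is a knave" comes out true where it would need to be false.)
So Gus must be a knight, making "either Soren is a knight or Soren is a knave" true. Taking Gus=knight, Rumi=knave, Faye=knight, Soren=knave, Hank=knave, each remaining statement checks out:
  Rumi (knave): "Gus is a knight and Faye is a knave" — false. ✓
  Faye (knight): "either Gus is a knave or Soren is a knave" — true. ✓
  Soren (knave): "at most zero of Gus and Hank are knaves" — false. ✓
  Hank (knave): "at least 3 of Faye, Soren, and Hank are knaves" — false. ✓
This is the unique consistent assignment.

Gus is a knight, Rumi is a knave, Faye is a knight, Soren is a knave, and Hank is a knave.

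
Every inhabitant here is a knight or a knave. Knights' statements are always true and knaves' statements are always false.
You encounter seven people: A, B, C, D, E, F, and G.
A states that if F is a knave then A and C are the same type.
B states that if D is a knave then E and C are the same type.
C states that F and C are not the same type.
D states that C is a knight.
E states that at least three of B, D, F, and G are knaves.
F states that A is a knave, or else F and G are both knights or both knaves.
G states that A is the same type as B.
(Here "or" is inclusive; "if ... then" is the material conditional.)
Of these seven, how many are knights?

The unique consistent assignment is A=knight, B=knight, C=knight, D=knight, E=knave, F=knave, G=knight.
That has 5 knights.

5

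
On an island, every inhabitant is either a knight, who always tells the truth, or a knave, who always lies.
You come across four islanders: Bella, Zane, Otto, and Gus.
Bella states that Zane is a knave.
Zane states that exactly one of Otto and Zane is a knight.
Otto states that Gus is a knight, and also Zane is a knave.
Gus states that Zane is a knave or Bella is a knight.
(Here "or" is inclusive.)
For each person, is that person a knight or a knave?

Bella is a knave, Zane is a knight, Otto is a knave, and Gus is a knave.

Bella is a knave, and the claim "Zane is a knave" is indeed False.
Zane is a knight, so "exactly one of Otto and Zane is a knight" must be True — and it is.
Otto is a knave, and the claim "Gus is a knight, and also Zane is a knave" is indeed False.
Since Gus is a knave, "Zane is a knave or Bella is a knight" needs to be False, which holds.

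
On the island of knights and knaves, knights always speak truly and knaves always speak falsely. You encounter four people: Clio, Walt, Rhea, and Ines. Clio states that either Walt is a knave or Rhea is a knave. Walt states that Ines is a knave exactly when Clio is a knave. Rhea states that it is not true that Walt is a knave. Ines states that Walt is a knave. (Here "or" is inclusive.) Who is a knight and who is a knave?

Clio is a knave, and the claim "either Walt is a knave or Rhea is a knave" is indeed false.
Since Walt is a knight, "Ines is a knave exactly when Clio is a knave" needs to be True, which holds.
Rhea is a knight, so "it is not true that Walt is a knave" must be True — and it is.
Ines is a knave, so "Walt is a knave" must be false — and it is.

Clio is a knave, Walt is a knight, Rhea is a knight, and Ines is a knave.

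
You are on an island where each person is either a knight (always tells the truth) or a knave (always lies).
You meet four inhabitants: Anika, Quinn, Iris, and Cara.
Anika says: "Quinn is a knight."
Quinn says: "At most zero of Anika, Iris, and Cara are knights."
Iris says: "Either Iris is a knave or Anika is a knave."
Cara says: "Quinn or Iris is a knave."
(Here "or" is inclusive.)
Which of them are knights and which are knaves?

Anika is a knave, Quinn is a knave, Iris is a knight, and Cara is a knight.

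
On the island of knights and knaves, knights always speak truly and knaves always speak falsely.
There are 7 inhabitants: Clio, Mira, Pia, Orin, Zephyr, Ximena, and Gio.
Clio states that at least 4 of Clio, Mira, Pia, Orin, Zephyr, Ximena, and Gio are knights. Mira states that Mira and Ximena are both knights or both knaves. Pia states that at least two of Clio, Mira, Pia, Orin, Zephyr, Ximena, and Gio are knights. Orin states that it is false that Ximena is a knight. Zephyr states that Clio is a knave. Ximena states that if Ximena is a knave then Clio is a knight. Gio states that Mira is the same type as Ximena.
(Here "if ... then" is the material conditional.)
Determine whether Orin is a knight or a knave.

Orin is a knave.

Consistent assignments: {Clio=knight, Mira=knight, Pia=knight, Orin=knave, Zephyr=knave, Ximena=knight, Gio=knight}; {Clio=knave, Mira=knave, Pia=knight, Orin=knave, Zephyr=knight, Ximena=knight, Gio=knave}
In every consistent assignment, Orin is a knave.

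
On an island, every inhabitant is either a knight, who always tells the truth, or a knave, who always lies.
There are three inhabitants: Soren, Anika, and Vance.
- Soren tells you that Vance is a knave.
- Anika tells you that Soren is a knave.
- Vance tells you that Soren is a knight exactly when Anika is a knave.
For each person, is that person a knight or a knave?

Soren is a knave, Anika is a knight, and Vance is a knight.

Soren is a knave; "Vance is a knave" is false, as required.
Anika is a knight, so "Soren is a knave" must be True — and it is.
Vance (knight): "Soren is a knight exactly when Anika is a knave" — True. ✓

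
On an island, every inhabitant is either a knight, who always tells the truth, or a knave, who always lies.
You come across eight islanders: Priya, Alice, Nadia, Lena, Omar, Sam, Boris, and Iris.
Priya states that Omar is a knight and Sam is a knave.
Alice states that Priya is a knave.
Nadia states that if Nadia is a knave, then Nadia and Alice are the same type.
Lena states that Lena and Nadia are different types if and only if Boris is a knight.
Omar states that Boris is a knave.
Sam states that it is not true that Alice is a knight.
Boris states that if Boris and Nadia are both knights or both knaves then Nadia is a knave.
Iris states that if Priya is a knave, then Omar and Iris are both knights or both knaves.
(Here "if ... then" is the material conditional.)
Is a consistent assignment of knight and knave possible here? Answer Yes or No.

No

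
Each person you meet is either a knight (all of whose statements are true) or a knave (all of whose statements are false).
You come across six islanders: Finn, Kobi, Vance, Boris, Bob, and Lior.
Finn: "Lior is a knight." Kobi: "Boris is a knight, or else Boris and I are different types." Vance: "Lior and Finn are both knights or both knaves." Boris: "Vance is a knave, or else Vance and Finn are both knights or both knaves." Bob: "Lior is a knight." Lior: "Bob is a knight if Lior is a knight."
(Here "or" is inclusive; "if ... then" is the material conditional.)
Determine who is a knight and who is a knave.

As a knight, Finn's statement "Lior is a knight" should be true; it is.
Since Kobi is a knight, "Boris is a knight, or else Boris and I are different types" needs to be true, which holds.
Vance is a knight, and the claim "Lior and Finn are both knights or both knaves" is indeed true.
As a knight, Boris's statement "Vance is a knave, or else Vance and Finn are both knights or both knaves" should be true; it is.
Bob is a knight, so "Lior is a knight" must be true — and it is.
Lior is a knight, so "Bob is a knight if Lior is a knight" must be true — and it is.

Finn is a knight, Kobi is a knight, Vance is a knight, Boris is a knight, Bob is a knight, and Lior is a knight.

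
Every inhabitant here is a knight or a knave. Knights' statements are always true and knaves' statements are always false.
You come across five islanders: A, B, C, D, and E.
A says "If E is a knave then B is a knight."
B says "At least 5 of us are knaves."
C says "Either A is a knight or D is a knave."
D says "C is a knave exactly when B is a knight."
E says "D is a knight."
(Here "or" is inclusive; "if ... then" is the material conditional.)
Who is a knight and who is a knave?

A is a knight, and the claim "if E is a knave then B is a knight" is indeed True.
B is a knave, so "at least 5 of us are knaves" must be false — and it is.
C is a knight, so "either A is a knight or D is a knave" must be True — and it is.
D is a knight; "C is a knave exactly when B is a knight" is True, as required.
Since E is a knight, "D is a knight" needs to be True, which holds.

Knights: A, C, D, and E. Knaves: B.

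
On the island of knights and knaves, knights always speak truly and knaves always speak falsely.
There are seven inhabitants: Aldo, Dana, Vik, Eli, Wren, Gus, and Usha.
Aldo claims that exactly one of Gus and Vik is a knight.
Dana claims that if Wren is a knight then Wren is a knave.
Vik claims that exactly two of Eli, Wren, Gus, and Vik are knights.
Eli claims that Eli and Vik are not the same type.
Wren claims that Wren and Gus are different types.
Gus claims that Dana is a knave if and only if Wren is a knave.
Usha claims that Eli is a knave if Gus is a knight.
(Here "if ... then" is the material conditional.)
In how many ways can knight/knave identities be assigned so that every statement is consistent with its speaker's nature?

3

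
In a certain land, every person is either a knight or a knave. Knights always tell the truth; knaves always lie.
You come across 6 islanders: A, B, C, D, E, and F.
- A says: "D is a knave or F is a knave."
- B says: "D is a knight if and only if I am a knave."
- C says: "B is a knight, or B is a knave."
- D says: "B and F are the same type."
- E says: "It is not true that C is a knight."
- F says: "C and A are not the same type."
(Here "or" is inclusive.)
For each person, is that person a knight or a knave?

A is a knight, B is a knight, C is a knight, D is a knave, E is a knave, and F is a knave.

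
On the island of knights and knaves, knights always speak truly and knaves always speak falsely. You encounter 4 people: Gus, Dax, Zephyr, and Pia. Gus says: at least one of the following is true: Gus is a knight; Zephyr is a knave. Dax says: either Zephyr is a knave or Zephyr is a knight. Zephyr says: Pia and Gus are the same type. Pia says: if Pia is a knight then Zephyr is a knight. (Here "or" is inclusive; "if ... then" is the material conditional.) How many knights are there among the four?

The unique consistent assignment is Gus=knight, Dax=knight, Zephyr=knight, Pia=knight.
That has 4 knights.

4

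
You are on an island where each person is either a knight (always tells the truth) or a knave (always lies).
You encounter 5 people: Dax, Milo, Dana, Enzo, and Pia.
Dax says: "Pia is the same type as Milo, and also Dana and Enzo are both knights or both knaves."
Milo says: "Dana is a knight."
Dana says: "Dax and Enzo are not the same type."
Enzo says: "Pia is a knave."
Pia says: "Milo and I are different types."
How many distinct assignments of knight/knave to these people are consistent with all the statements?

Consistent assignments:
  Dax=knave, Milo=knave, Dana=knave, Enzo=knave, Pia=knight

1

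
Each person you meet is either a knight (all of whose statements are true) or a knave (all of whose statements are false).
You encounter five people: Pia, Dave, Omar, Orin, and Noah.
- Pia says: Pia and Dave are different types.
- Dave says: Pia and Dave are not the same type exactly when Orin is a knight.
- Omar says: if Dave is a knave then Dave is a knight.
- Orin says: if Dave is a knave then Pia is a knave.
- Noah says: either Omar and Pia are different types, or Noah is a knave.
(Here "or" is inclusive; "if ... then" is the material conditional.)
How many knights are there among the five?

2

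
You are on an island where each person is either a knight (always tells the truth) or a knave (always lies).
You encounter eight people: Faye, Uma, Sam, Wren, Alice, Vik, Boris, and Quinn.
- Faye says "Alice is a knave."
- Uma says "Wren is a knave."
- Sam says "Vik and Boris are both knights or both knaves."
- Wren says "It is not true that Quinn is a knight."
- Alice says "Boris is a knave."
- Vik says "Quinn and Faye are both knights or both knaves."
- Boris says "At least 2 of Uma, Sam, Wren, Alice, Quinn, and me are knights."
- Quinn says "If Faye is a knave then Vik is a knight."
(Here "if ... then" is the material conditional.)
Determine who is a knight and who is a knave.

Knights: Faye, Uma, Sam, Vik, Boris, and Quinn. Knaves: Wren and Alice.

Faye is a knight, so "Alice is a knave" must be true — and it is.
Uma (knight): "Wren is a knave" — true. ✓
As a knight, Sam's statement "Vik and Boris are both knights or both knaves" should be true; it is.
Since Wren is a knave, "it is not true that Quinn is a knight" needs to be false, which holds.
Alice (knave): "Boris is a knave" — false. ✓
Vik (knight): "Quinn and Faye are both knights or both knaves" — true. ✓
Boris (knight): "at least 2 of Uma, Sam, Wren, Alice, Quinn, and me are knights" — true. ✓
Quinn is a knight, and the claim "if Faye is a knave then Vik is a knight" is indeed true.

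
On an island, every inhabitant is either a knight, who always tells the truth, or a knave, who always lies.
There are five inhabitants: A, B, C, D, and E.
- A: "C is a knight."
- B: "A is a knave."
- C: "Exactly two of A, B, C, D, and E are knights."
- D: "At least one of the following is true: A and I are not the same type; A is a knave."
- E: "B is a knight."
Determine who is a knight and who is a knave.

A is a knave, so "C is a knight" must be false — and it is.
B is a knight, and the claim "A is a knave" is indeed True.
As a knave, C's statement "exactly two of A, B, C, D, and E are knights" should be false; it is.
D (knight): "at least one of the following is true: A and I are not the same type; A is a knave" — True. ✓
E is a knight, so "B is a knight" must be True — and it is.

A is a knave, B is a knight, C is a knave, D is a knight, and E is a knight.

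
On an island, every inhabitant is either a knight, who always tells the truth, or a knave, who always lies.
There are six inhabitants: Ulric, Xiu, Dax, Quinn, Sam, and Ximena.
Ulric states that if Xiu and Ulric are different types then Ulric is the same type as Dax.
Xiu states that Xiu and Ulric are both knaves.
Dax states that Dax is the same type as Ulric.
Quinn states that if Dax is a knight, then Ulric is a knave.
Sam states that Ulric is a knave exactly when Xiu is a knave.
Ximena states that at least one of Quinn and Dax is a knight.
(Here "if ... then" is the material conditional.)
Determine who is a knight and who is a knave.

As a knight, Ulric's statement "if Xiu and Ulric are different types then Ulric is the same type as Dax" should be True; it is.
Xiu is a knave, and the claim "Xiu and Ulric are both knaves" is indeed False.
Dax is a knight, and the claim "Dax is the same type as Ulric" is indeed True.
Quinn is a knave; "if Dax is a knight, then Ulric is a knave" is False, as required.
Sam (knave): "Ulric is a knave exactly when Xiu is a knave" — False. ✓
Since Ximena is a knight, "at least one of Quinn and Dax is a knight" needs to be True, which holds.

Ulric is a knight, Xiu is a knave, Dax is a knight, Quinn is a knave, Sam is a knave, and Ximena is a knight.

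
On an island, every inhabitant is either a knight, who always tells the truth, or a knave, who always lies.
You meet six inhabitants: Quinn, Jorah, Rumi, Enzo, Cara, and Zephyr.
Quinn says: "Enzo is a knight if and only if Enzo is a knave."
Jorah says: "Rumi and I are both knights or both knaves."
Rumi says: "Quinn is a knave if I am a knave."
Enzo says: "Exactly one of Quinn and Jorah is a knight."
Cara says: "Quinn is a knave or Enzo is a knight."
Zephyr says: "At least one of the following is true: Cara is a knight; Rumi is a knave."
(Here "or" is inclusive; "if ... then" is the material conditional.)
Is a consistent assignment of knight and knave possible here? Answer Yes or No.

Yes

One consistent assignment: Quinn=knave, Jorah=knight, Rumi=knight, Enzo=knight, Cara=knight, Zephyr=knight.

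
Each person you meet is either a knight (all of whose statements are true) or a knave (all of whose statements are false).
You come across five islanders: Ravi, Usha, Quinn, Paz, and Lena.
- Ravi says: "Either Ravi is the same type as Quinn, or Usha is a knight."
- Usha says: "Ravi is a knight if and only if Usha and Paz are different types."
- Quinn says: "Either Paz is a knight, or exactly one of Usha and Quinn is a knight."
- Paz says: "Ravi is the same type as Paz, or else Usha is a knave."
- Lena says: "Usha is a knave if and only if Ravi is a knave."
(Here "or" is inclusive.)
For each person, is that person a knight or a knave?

Ravi is a knave, Usha is a knave, Quinn is a knight, Paz is a knight, and Lena is a knight.

Since Ravi is a knave, "either Ravi is the same type as Quinn, or Usha is a knight" needs to be false, which holds.
Usha is a knave, so "Ravi is a knight if and only if Usha and Paz are different types" must be false — and it is.
As a knight, Quinn's statement "either Paz is a knight, or exactly one of Usha and Quinn is a knight" should be true; it is.
As a knight, Paz's statement "Ravi is the same type as Paz, or else Usha is a knave" should be true; it is.
Since Lena is a knight, "Usha is a knave if and only if Ravi is a knave" needs to be true, which holds.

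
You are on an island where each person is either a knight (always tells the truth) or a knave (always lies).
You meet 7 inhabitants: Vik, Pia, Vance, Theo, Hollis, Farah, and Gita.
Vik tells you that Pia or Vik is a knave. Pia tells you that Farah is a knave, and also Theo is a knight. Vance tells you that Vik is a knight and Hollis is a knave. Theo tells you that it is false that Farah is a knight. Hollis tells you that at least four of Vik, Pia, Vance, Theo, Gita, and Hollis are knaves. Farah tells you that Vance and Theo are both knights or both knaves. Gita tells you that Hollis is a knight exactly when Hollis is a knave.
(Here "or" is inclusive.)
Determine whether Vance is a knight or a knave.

Vance is a knave.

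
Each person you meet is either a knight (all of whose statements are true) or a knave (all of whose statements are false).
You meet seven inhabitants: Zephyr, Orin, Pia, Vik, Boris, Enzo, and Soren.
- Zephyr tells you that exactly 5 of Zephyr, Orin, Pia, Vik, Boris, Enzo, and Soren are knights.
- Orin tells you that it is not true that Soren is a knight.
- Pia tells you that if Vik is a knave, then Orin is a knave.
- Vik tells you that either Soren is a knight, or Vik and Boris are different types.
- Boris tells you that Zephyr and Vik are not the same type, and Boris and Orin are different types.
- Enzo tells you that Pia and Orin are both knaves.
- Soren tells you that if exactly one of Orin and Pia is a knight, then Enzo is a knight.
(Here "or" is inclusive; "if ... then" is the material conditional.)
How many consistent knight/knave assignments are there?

1

Consistent assignments:
  Zephyr=knave, Orin=knight, Pia=knave, Vik=knave, Boris=knave, Enzo=knave, Soren=knave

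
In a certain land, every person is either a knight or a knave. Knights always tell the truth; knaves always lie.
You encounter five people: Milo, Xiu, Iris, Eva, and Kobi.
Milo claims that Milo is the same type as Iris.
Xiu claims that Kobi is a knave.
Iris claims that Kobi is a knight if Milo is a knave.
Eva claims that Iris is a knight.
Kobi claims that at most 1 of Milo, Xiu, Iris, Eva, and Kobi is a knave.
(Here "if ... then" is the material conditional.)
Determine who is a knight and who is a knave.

Milo is a knight, Xiu is a knave, Iris is a knight, Eva is a knight, and Kobi is a knight.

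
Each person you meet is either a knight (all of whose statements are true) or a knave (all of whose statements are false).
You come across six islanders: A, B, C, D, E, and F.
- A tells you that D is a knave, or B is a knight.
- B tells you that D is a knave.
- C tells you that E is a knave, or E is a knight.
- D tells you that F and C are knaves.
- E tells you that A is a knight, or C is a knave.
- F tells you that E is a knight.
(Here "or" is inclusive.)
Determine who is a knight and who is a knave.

A (knight): "D is a knave, or B is a knight" — true. ✓
Since B is a knight, "D is a knave" needs to be true, which holds.
Since C is a knight, "E is a knave, or E is a knight" needs to be true, which holds.
Since D is a knave, "F and C are knaves" needs to be false, which holds.
E is a knight; "A is a knight, or C is a knave" is true, as required.
F is a knight, so "E is a knight" must be true — and it is.

A is a knight, B is a knight, C is a knight, D is a knave, E is a knight, and F is a knight.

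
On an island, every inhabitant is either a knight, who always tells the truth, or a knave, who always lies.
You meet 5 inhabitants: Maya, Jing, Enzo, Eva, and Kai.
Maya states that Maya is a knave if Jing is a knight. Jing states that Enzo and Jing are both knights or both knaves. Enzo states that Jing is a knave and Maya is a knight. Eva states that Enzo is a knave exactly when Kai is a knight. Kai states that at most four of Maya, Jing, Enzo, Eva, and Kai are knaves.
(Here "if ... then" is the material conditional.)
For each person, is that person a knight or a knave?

Maya is a knight, Jing is a knave, Enzo is a knight, Eva is a knave, and Kai is a knight.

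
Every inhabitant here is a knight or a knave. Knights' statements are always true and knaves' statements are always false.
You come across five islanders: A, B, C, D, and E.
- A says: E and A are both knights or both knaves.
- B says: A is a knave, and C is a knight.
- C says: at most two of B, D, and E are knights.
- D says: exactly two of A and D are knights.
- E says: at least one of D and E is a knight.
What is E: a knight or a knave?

E is a knight.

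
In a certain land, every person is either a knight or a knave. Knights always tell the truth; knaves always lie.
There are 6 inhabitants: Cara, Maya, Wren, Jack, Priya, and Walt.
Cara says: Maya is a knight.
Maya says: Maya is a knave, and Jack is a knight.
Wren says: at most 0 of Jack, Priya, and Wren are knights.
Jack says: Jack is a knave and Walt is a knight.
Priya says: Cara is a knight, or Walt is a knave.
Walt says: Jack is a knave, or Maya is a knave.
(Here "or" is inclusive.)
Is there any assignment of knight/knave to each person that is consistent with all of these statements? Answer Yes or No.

No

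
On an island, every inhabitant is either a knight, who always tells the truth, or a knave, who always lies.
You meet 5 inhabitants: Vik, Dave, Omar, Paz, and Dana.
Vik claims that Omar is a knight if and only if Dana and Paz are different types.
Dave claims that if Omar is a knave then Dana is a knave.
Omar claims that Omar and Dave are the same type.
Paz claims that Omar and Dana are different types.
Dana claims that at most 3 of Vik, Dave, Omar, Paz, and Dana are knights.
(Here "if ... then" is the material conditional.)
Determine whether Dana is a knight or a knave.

Dana is a knave.

Consistent assignments: {Vik=knight, Dave=knight, Omar=knight, Paz=knight, Dana=knave}
In every consistent assignment, Dana is a knave.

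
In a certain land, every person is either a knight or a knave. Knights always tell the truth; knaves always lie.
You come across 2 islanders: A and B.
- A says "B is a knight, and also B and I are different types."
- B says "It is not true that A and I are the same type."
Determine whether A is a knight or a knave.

A is a knave.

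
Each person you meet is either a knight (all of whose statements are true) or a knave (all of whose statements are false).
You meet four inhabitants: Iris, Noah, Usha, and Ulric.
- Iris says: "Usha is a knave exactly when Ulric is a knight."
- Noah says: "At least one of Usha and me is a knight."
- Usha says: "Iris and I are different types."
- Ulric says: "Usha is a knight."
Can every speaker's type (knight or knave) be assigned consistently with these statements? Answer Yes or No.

Yes

One consistent assignment: Iris=knave, Noah=knight, Usha=knight, Ulric=knight.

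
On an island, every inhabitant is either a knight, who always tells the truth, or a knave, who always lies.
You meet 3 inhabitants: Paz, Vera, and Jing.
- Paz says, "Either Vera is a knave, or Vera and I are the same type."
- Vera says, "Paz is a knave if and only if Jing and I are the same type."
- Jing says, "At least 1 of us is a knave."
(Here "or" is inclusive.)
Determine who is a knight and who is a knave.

Paz is a knave, so "either Vera is a knave, or Vera and I are the same type" must be False — and it is.
Vera is a knight, so "Paz is a knave if and only if Jing and I are the same type" must be True — and it is.
Jing (knight): "at least 1 of us is a knave" — True. ✓

Paz is a knave, Vera is a knight, and Jing is a knight.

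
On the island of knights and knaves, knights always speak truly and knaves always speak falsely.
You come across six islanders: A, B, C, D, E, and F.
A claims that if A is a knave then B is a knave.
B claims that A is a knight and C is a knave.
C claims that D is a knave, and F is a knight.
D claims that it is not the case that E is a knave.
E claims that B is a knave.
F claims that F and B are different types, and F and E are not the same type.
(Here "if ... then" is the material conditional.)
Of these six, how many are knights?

2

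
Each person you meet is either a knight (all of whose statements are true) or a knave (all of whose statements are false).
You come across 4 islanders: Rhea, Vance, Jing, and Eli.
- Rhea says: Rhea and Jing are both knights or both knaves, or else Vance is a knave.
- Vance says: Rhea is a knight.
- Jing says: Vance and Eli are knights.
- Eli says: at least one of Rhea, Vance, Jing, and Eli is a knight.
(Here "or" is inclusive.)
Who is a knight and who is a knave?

Rhea is a knight, Vance is a knight, Jing is a knight, and Eli is a knight.

Since Rhea is a knight, "Rhea and Jing are both knights or both knaves, or else Vance is a knave" needs to be true, which holds.
Vance (knight): "Rhea is a knight" — true. ✓
Since Jing is a knight, "Vance and Eli are knights" needs to be true, which holds.
As a knight, Eli's statement "at least one of Rhea, Vance, Jing, and Eli is a knight" should be true; it is.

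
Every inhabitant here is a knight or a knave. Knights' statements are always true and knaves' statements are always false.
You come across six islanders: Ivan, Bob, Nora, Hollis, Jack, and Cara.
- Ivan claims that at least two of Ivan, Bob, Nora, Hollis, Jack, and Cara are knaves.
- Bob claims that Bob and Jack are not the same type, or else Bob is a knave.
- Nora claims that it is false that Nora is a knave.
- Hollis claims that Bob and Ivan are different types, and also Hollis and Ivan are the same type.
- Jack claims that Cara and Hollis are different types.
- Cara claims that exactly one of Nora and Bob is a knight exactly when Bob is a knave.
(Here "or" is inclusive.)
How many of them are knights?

2

The unique consistent assignment is Ivan=knight, Bob=knight, Nora=knave, Hollis=knave, Jack=knave, Cara=knave.
That has 2 knights.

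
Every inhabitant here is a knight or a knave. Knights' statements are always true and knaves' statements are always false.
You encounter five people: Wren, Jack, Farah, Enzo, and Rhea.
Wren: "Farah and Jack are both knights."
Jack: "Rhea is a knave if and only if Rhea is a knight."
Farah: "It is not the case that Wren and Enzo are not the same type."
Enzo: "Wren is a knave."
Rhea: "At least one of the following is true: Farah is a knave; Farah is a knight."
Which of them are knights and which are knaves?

Suppose Wren is a knight. Then Wren's statement "Farah and Jack are both knights" would have to be true. Checking the 16 ways to assign the others, none is consistent with every speaker.
(For instance, with Jack=knave, Farah=knave, Enzo=knight, Rhea=knight, Wren's claim "Farah and Jack are both knights" comes out false where it would need to be true.)
So Wren must be a knave, making "Farah and Jack are both knights" false. Taking Wren=knave, Jack=knave, Farah=knave, Enzo=knight, Rhea=knight, each remaining statement checks out:
  Jack (knave): "Rhea is a knave if and only if Rhea is a knight" — false. ✓
  Farah (knave): "it is not the case that Wren and Enzo are not the same type" — false. ✓
  Enzo (knight): "Wren is a knave" — true. ✓
  Rhea (knight): "at least one of the following is true: Farah is a knave; Farah is a knight" — true. ✓
This is the unique consistent assignment.

Knights: Enzo and Rhea. Knaves: Wren, Jack, and Farah.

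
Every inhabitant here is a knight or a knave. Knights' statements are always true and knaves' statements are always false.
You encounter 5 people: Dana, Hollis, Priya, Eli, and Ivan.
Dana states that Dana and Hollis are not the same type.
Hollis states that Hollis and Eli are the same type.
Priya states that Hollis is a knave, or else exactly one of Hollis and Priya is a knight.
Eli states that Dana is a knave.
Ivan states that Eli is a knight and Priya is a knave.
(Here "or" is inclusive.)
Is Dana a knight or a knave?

Consistent assignments: {Dana=knave, Hollis=knave, Priya=knight, Eli=knight, Ivan=knave}
In every consistent assignment, Dana is a knave.

Dana is a knave.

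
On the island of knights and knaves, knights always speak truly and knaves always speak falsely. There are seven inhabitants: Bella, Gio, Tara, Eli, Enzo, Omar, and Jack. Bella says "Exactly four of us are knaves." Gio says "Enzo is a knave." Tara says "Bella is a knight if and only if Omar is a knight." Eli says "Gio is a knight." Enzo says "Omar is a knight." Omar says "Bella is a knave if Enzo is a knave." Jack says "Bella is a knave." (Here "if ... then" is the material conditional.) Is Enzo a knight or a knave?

Enzo is a knave.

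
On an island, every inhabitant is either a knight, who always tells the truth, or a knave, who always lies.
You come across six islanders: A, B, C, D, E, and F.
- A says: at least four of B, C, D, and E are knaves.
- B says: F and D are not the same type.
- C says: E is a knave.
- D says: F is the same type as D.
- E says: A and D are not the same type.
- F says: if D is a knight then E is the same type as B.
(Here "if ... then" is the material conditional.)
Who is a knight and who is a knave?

A is a knave, B is a knight, C is a knight, D is a knave, E is a knave, and F is a knight.

A is a knave; "at least four of B, C, D, and E are knaves" is false, as required.
B is a knight, and the claim "F and D are not the same type" is indeed True.
C is a knight, so "E is a knave" must be True — and it is.
D (knave): "F is the same type as D" — false. ✓
As a knave, E's statement "A and D are not the same type" should be false; it is.
F is a knight, so "if D is a knight then E is the same type as B" must be True — and it is.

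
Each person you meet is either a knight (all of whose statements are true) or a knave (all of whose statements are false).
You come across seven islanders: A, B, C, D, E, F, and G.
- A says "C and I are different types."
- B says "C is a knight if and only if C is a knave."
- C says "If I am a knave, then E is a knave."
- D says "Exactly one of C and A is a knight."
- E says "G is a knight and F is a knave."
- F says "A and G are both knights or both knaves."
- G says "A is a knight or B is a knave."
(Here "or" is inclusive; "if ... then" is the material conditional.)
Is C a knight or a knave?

C is a knave.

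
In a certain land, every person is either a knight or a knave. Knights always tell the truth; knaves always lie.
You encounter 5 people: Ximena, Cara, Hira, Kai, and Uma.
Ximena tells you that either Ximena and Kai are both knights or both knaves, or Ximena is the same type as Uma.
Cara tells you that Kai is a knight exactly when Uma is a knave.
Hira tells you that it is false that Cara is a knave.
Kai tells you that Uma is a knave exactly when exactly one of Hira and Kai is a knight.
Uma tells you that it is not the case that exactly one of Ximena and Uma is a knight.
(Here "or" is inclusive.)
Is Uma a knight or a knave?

Uma is a knight.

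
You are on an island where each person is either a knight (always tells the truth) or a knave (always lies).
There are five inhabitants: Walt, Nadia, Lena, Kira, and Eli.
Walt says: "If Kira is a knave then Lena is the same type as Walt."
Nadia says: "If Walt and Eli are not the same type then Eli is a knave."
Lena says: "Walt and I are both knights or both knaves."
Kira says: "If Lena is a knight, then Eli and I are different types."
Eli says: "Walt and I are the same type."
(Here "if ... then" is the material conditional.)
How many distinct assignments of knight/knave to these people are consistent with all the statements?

4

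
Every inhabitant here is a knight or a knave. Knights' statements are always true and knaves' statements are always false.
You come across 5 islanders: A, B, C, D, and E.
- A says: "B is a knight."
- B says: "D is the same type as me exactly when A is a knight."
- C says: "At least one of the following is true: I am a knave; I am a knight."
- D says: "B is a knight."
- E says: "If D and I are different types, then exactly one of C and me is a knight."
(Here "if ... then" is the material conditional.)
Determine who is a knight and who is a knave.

A is a knight, B is a knight, C is a knight, D is a knight, and E is a knight.

A is a knight; "B is a knight" is True, as required.
B is a knight, and the claim "D is the same type as me exactly when A is a knight" is indeed True.
Since C is a knight, "at least one of the following is true: I am a knave; I am a knight" needs to be True, which holds.
D is a knight, and the claim "B is a knight" is indeed True.
E (knight): "if D and I are different types, then exactly one of C and me is a knight" — True. ✓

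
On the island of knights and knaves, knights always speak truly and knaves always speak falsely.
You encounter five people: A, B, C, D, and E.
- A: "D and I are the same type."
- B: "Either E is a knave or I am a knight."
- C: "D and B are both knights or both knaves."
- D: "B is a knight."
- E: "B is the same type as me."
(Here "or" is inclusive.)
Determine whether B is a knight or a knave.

B is a knight.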